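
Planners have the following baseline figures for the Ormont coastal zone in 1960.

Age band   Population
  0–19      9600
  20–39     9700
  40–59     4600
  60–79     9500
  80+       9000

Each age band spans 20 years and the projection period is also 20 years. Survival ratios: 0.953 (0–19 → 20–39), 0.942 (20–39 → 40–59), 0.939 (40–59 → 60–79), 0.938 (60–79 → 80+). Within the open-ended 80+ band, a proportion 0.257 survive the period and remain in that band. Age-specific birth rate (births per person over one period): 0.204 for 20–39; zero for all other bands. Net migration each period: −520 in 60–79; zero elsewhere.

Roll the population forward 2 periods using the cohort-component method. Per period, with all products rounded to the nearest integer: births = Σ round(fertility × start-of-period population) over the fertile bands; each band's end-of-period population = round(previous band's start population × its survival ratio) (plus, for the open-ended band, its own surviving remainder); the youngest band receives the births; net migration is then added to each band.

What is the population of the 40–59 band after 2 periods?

— Period 1 —
Births: 9700 × 0.204 = 1979
20–39: 9600 × 0.953 = 9149
40–59: 9700 × 0.942 = 9137
60–79: 4600 × 0.939 = 4319
80+: 9500 × 0.938 + 9000 × 0.257 = 8911 + 2313 = 11224
Net migration: 60–79 − 520 → 3799
→ [1979, 9149, 9137, 3799, 11224]
— Period 2 —
Births: 9149 × 0.204 = 1866
20–39: 1979 × 0.953 = 1886
40–59: 9149 × 0.942 = 8618
60–79: 9137 × 0.939 = 8580
80+: 3799 × 0.938 + 11224 × 0.257 = 3563 + 2885 = 6448
Net migration: 60–79 − 520 → 8060
→ [1866, 1886, 8618, 8060, 6448]

8618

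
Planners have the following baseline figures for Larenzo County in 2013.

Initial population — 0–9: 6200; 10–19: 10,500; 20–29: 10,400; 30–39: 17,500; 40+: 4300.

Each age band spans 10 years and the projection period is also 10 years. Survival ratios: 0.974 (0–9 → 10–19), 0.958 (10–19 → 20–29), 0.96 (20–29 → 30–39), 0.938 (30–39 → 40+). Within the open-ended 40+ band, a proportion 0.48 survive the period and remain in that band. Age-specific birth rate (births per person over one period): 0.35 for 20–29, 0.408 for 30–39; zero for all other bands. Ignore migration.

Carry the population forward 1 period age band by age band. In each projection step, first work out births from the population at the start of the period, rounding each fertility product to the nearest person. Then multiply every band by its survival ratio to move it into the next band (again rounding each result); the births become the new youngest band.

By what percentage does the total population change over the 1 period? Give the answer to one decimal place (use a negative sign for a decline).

Let group 1 be 0–9 through group 5 = 40+.
Period 1.
Births: 10400 × 0.35 = 3640, 17500 × 0.408 = 7140 ⇒ total 10780
Group 2: 6200 × 0.974 = 6039
Group 3: 10500 × 0.958 = 10059
Group 4: 10400 × 0.96 = 9984
Group 5: 17500 × 0.938 + 4300 × 0.48 = 16415 + 2064 = 18479
Population now: 0–9=10780, 10–19=6039, 20–29=10059, 30–39=9984, 40+=18479
Total: 48900 → 55341; change = 6441; percentage change = 13.2%

13.2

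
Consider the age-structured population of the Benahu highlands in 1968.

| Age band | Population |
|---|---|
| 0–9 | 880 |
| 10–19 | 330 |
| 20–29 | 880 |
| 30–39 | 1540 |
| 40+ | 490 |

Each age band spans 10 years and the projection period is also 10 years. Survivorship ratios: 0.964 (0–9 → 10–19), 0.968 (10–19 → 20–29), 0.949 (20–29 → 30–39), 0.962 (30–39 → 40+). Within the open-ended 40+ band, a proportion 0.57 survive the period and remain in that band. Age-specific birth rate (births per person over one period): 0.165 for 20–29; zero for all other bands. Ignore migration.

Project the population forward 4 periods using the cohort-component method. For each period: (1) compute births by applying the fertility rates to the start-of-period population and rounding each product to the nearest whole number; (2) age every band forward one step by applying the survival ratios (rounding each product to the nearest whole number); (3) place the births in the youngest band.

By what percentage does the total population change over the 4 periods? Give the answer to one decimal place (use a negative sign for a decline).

(Bands numbered youngest = 1 to oldest = 5.)
[period 1]
Births: 880 × 0.165 = 145
Band 2: 880 × 0.964 = 848
Band 3: 330 × 0.968 = 319
Band 4: 880 × 0.949 = 835
Band 5: 1540 × 0.962 + 490 × 0.57 = 1481 + 279 = 1760
→ [145, 848, 319, 835, 1760]
[period 2]
Births: 319 × 0.165 = 53
Band 2: 145 × 0.964 = 140
Band 3: 848 × 0.968 = 821
Band 4: 319 × 0.949 = 303
Band 5: 835 × 0.962 + 1760 × 0.57 = 803 + 1003 = 1806
→ [53, 140, 821, 303, 1806]
[period 3]
Births: 821 × 0.165 = 135
Band 2: 53 × 0.964 = 51
Band 3: 140 × 0.968 = 136
Band 4: 821 × 0.949 = 779
Band 5: 303 × 0.962 + 1806 × 0.57 = 291 + 1029 = 1320
→ [135, 51, 136, 779, 1320]
[period 4]
Births: 136 × 0.165 = 22
Band 2: 135 × 0.964 = 130
Band 3: 51 × 0.968 = 49
Band 4: 136 × 0.949 = 129
Band 5: 779 × 0.962 + 1320 × 0.57 = 749 + 752 = 1501
→ [22, 130, 49, 129, 1501]
Total: 4120 → 1831; change = -2289; percentage change = -55.6%

-55.6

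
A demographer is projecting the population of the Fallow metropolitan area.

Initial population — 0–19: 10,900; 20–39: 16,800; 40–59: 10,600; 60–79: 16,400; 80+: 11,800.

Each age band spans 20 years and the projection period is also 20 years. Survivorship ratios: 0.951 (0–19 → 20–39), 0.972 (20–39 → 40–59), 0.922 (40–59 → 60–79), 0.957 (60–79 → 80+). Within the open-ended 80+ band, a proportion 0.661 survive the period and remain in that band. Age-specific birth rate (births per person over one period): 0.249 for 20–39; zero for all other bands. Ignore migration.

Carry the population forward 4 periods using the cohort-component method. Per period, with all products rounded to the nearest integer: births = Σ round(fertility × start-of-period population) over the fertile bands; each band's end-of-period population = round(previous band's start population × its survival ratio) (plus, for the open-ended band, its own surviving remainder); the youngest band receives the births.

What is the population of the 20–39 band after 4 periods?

942

Period 1:
Births: 16800 × 0.249 = 4183
20–39: 10900 × 0.951 = 10366
40–59: 16800 × 0.972 = 16330
60–79: 10600 × 0.922 = 9773
80+: 16400 × 0.957 + 11800 × 0.661 = 15695 + 7800 = 23495
Giving 4183 / 10366 / 16330 / 9773 / 23495.
Period 2:
Births: 10366 × 0.249 = 2581
20–39: 4183 × 0.951 = 3978
40–59: 10366 × 0.972 = 10076
60–79: 16330 × 0.922 = 15056
80+: 9773 × 0.957 + 23495 × 0.661 = 9353 + 15530 = 24883
Giving 2581 / 3978 / 10076 / 15056 / 24883.
Period 3:
Births: 3978 × 0.249 = 991
20–39: 2581 × 0.951 = 2455
40–59: 3978 × 0.972 = 3867
60–79: 10076 × 0.922 = 9290
80+: 15056 × 0.957 + 24883 × 0.661 = 14409 + 16448 = 30857
Giving 991 / 2455 / 3867 / 9290 / 30857.
Period 4:
Births: 2455 × 0.249 = 611
20–39: 991 × 0.951 = 942
40–59: 2455 × 0.972 = 2386
60–79: 3867 × 0.922 = 3565
80+: 9290 × 0.957 + 30857 × 0.661 = 8891 + 20396 = 29287
Giving 611 / 942 / 2386 / 3565 / 29287.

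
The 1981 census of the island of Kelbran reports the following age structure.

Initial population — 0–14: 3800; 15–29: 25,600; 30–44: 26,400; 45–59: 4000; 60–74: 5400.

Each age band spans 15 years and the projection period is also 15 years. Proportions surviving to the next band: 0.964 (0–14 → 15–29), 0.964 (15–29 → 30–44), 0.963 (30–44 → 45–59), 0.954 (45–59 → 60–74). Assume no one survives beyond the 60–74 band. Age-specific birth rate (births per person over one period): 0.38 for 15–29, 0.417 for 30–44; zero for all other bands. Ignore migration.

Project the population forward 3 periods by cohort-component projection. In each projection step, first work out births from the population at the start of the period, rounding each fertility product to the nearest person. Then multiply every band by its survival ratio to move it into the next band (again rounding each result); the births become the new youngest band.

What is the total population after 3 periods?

65672

Let group 1 be 0–14 through group 5 = 60–74.
Period 1:
Births: 25600 × 0.38 = 9728 ; 26400 × 0.417 = 11009 → 20737
Group 2: 3800 × 0.964 = 3663
Group 3: 25600 × 0.964 = 24678
Group 4: 26400 × 0.963 = 25423
Group 5: 4000 × 0.954 = 3816
Giving 20737 / 3663 / 24678 / 25423 / 3816.
Period 2:
Births: 3663 × 0.38 = 1392 ; 24678 × 0.417 = 10291 → 11683
Group 2: 20737 × 0.964 = 19990
Group 3: 3663 × 0.964 = 3531
Group 4: 24678 × 0.963 = 23765
Group 5: 25423 × 0.954 = 24254
Giving 11683 / 19990 / 3531 / 23765 / 24254.
Period 3:
Births: 19990 × 0.38 = 7596 ; 3531 × 0.417 = 1472 → 9068
Group 2: 11683 × 0.964 = 11262
Group 3: 19990 × 0.964 = 19270
Group 4: 3531 × 0.963 = 3400
Group 5: 23765 × 0.954 = 22672
Giving 9068 / 11262 / 19270 / 3400 / 22672.
Total after period 3: 9068 + 11262 + 19270 + 3400 + 22672 = 65672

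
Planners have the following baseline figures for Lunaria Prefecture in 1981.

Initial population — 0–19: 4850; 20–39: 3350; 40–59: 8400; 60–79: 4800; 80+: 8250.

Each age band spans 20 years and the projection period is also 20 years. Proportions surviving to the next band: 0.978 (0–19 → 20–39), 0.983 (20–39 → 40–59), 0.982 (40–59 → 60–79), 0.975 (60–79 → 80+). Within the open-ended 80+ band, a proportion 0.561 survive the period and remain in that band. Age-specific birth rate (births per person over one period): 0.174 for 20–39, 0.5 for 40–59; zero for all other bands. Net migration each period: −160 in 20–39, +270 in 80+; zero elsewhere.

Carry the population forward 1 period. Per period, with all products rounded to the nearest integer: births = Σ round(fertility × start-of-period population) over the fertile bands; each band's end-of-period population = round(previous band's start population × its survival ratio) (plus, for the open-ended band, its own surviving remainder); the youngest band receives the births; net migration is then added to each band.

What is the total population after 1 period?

30486

— Period 1 —
Births: 3350 × 0.174 = 583, 8400 × 0.5 = 4200 ⇒ total 4783
20–39: 4850 × 0.978 = 4743
40–59: 3350 × 0.983 = 3293
60–79: 8400 × 0.982 = 8249
80+: 4800 × 0.975 + 8250 × 0.561 = 4680 + 4628 = 9308
Net migration: 20–39 − 160 → 4583; 80+ + 270 → 9578
Giving 4783 / 4583 / 3293 / 8249 / 9578.
Total after period 1: 4783 + 4583 + 3293 + 8249 + 9578 = 30486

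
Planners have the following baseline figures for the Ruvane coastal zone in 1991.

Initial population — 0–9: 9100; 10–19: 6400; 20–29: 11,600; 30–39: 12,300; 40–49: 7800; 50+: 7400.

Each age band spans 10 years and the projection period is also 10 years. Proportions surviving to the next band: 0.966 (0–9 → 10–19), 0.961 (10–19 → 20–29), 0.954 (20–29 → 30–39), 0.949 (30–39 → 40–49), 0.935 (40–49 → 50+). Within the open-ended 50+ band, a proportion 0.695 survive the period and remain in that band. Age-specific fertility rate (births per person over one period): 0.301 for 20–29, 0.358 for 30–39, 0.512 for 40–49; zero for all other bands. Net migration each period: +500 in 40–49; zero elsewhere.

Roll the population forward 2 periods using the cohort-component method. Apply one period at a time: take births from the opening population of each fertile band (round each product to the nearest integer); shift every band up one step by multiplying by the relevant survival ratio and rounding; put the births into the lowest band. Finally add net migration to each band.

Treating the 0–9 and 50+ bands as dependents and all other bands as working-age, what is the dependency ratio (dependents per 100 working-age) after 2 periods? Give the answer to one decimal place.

87.1

[period 1]
Births: 11600 * 0.301 = 3492  |  12300 * 0.358 = 4403  |  7800 * 0.512 = 3994 → 11889
10–19: 9100 * 0.966 = 8791
20–29: 6400 * 0.961 = 6150
30–39: 11600 * 0.954 = 11066
40–49: 12300 * 0.949 = 11673
50+: 7800 * 0.935 + 7400 * 0.695 = 7293 + 5143 = 12436
Net migration: 40–49 + 500 → 12173
→ [11889, 8791, 6150, 11066, 12173, 12436]
[period 2]
Births: 6150 * 0.301 = 1851  |  11066 * 0.358 = 3962  |  12173 * 0.512 = 6233 → 12046
10–19: 11889 * 0.966 = 11485
20–29: 8791 * 0.961 = 8448
30–39: 6150 * 0.954 = 5867
40–49: 11066 * 0.949 = 10502
50+: 12173 * 0.935 + 12436 * 0.695 = 11382 + 8643 = 20025
Net migration: 40–49 + 500 → 11002
→ [12046, 11485, 8448, 5867, 11002, 20025]
Dependents (band 0–9 + band 50+) = 12046 + 20025 = 32071; working-age = 36802; ratio = 32071/36802 × 100 = 87.1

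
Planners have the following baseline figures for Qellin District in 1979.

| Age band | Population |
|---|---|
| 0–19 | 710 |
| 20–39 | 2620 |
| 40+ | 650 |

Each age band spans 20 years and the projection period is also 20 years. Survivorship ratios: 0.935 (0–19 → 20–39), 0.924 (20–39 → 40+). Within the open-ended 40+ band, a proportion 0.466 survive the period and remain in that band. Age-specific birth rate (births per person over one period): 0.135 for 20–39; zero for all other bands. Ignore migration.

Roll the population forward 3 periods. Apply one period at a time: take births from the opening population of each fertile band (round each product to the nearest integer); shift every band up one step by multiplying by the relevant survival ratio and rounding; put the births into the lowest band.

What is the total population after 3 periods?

1312

[period 1]
Births: 2620 * 0.135 = 354
20–39: 710 * 0.935 = 664
40+: 2620 * 0.924 + 650 * 0.466 = 2421 + 303 = 2724
Giving 354 / 664 / 2724.
[period 2]
Births: 664 * 0.135 = 90
20–39: 354 * 0.935 = 331
40+: 664 * 0.924 + 2724 * 0.466 = 614 + 1269 = 1883
Giving 90 / 331 / 1883.
[period 3]
Births: 331 * 0.135 = 45
20–39: 90 * 0.935 = 84
40+: 331 * 0.924 + 1883 * 0.466 = 306 + 877 = 1183
Giving 45 / 84 / 1183.
Total after period 3: 45 + 84 + 1183 = 1312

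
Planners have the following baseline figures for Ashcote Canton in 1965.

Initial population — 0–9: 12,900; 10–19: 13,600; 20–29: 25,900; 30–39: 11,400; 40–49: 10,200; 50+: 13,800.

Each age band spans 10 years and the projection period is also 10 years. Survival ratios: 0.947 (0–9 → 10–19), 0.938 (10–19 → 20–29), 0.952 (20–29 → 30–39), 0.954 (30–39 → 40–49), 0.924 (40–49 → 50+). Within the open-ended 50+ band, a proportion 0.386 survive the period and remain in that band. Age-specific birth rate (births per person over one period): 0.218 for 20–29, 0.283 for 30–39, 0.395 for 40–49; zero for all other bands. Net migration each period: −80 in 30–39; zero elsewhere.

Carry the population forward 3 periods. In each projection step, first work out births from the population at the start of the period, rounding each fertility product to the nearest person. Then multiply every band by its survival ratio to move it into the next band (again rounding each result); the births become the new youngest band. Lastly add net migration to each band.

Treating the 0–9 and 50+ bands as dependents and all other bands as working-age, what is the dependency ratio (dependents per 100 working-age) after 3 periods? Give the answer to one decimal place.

91.1

After projecting period 1:
Births: 25900 × 0.218 = 5646, 11400 × 0.283 = 3226, 10200 × 0.395 = 4029 → 12901
10–19: 12900 × 0.947 = 12216
20–29: 13600 × 0.938 = 12757
30–39: 25900 × 0.952 = 24657
40–49: 11400 × 0.954 = 10876
50+: 10200 × 0.924 + 13800 × 0.386 = 9425 + 5327 = 14752
Net migration: 30–39 − 80 → 24577
→ [12901, 12216, 12757, 24577, 10876, 14752]
After projecting period 2:
Births: 12757 × 0.218 = 2781, 24577 × 0.283 = 6955, 10876 × 0.395 = 4296 → 14032
10–19: 12901 × 0.947 = 12217
20–29: 12216 × 0.938 = 11459
30–39: 12757 × 0.952 = 12145
40–49: 24577 × 0.954 = 23446
50+: 10876 × 0.924 + 14752 × 0.386 = 10049 + 5694 = 15743
Net migration: 30–39 − 80 → 12065
→ [14032, 12217, 11459, 12065, 23446, 15743]
After projecting period 3:
Births: 11459 × 0.218 = 2498, 12065 × 0.283 = 3414, 23446 × 0.395 = 9261 → 15173
10–19: 14032 × 0.947 = 13288
20–29: 12217 × 0.938 = 11460
30–39: 11459 × 0.952 = 10909
40–49: 12065 × 0.954 = 11510
50+: 23446 × 0.924 + 15743 × 0.386 = 21664 + 6077 = 27741
Net migration: 30–39 − 80 → 10829
→ [15173, 13288, 11460, 10829, 11510, 27741]
Dependents (band 0–9 + band 50+) = 15173 + 27741 = 42914; working-age = 47087; ratio = 42914/47087 × 100 = 91.1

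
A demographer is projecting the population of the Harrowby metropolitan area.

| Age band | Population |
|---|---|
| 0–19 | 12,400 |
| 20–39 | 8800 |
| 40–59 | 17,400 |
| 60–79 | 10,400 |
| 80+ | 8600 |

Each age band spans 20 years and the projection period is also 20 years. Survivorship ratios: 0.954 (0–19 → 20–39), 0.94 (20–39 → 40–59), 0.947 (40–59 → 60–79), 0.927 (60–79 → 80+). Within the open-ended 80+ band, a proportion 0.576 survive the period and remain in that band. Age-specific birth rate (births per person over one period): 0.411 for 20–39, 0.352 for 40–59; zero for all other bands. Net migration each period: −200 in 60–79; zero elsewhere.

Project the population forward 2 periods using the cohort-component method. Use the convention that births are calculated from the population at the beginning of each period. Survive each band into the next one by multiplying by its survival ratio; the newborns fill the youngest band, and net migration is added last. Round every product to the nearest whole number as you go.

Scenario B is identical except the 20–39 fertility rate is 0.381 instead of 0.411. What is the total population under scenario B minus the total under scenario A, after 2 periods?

-607

Period 1.
Births: 8800 × 0.411 = 3617, 17400 × 0.352 = 6125 ⇒ total 9742
20–39: 12400 × 0.954 = 11830
40–59: 8800 × 0.94 = 8272
60–79: 17400 × 0.947 = 16478
80+: 10400 × 0.927 + 8600 × 0.576 = 9641 + 4954 = 14595
Net migration: 60–79 − 200 → 16278
Population now: 0–19=9742, 20–39=11830, 40–59=8272, 60–79=16278, 80+=14595
Period 2.
Births: 11830 × 0.411 = 4862, 8272 × 0.352 = 2912 ⇒ total 7774
20–39: 9742 × 0.954 = 9294
40–59: 11830 × 0.94 = 11120
60–79: 8272 × 0.947 = 7834
80+: 16278 × 0.927 + 14595 × 0.576 = 15090 + 8407 = 23497
Net migration: 60–79 − 200 → 7634
Population now: 0–19=7774, 20–39=9294, 40–59=11120, 60–79=7634, 80+=23497
Scenario A total after 2 periods: 59319
Scenario B projection —
Period 1.
Births: 8800 × 0.381 = 3353, 17400 × 0.352 = 6125 ⇒ total 9478
20–39: 12400 × 0.954 = 11830
40–59: 8800 × 0.94 = 8272
60–79: 17400 × 0.947 = 16478
80+: 10400 × 0.927 + 8600 × 0.576 = 9641 + 4954 = 14595
Net migration: 60–79 − 200 → 16278
Population now: 0–19=9478, 20–39=11830, 40–59=8272, 60–79=16278, 80+=14595
Period 2.
Births: 11830 × 0.381 = 4507, 8272 × 0.352 = 2912 ⇒ total 7419
20–39: 9478 × 0.954 = 9042
40–59: 11830 × 0.94 = 11120
60–79: 8272 × 0.947 = 7834
80+: 16278 × 0.927 + 14595 × 0.576 = 15090 + 8407 = 23497
Net migration: 60–79 − 200 → 7634
Population now: 0–19=7419, 20–39=9042, 40–59=11120, 60–79=7634, 80+=23497
Scenario B total after 2 periods: 58712
Difference B − A = 58712 − 59319 = -607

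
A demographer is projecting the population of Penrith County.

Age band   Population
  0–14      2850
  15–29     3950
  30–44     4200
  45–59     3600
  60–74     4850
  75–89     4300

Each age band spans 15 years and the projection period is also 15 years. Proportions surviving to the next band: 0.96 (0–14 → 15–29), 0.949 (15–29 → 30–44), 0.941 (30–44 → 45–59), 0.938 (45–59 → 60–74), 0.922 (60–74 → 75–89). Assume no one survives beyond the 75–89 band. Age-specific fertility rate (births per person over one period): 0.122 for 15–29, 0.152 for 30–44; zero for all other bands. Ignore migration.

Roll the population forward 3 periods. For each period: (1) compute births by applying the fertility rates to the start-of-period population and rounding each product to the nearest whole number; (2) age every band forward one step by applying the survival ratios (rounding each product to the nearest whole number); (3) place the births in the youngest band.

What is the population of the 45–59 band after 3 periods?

Call the bands 1 to 6, youngest first.
After projecting period 1:
Births: 3950 × 0.122 = 482 ; 4200 × 0.152 = 638 ⇒ total 1120
Band 2: 2850 × 0.96 = 2736
Band 3: 3950 × 0.949 = 3749
Band 4: 4200 × 0.941 = 3952
Band 5: 3600 × 0.938 = 3377
Band 6: 4850 × 0.922 = 4472
Giving 1120 / 2736 / 3749 / 3952 / 3377 / 4472.
After projecting period 2:
Births: 2736 × 0.122 = 334 ; 3749 × 0.152 = 570 ⇒ total 904
Band 2: 1120 × 0.96 = 1075
Band 3: 2736 × 0.949 = 2596
Band 4: 3749 × 0.941 = 3528
Band 5: 3952 × 0.938 = 3707
Band 6: 3377 × 0.922 = 3114
Giving 904 / 1075 / 2596 / 3528 / 3707 / 3114.
After projecting period 3:
Births: 1075 × 0.122 = 131 ; 2596 × 0.152 = 395 ⇒ total 526
Band 2: 904 × 0.96 = 868
Band 3: 1075 × 0.949 = 1020
Band 4: 2596 × 0.941 = 2443
Band 5: 3528 × 0.938 = 3309
Band 6: 3707 × 0.922 = 3418
Giving 526 / 868 / 1020 / 2443 / 3309 / 3418.

2443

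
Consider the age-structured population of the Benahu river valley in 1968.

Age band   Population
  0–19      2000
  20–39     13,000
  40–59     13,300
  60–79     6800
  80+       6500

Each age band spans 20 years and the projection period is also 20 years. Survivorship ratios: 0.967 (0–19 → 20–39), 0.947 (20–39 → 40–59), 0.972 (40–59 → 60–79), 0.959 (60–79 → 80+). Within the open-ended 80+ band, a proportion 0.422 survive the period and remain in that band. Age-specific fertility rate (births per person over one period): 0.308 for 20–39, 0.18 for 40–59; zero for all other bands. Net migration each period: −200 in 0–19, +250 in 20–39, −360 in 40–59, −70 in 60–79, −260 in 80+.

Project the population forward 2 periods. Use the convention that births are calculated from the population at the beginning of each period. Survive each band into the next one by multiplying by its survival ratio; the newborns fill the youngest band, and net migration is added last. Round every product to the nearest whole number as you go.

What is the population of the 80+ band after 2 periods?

15871

(Bands numbered youngest = 1 to oldest = 5.)
— Period 1 —
Births: 13000 * 0.308 = 4004 ; 13300 * 0.18 = 2394 ⇒ total 6398
Band 2: 2000 * 0.967 = 1934
Band 3: 13000 * 0.947 = 12311
Band 4: 13300 * 0.972 = 12928
Band 5: 6800 * 0.959 + 6500 * 0.422 = 6521 + 2743 = 9264
Net migration: Band 1 − 200 → 6198; Band 2 + 250 → 2184; Band 3 − 360 → 11951; Band 4 − 70 → 12858; Band 5 − 260 → 9004
End of period: [6198, 2184, 11951, 12858, 9004]
— Period 2 —
Births: 2184 * 0.308 = 673 ; 11951 * 0.18 = 2151 ⇒ total 2824
Band 2: 6198 * 0.967 = 5993
Band 3: 2184 * 0.947 = 2068
Band 4: 11951 * 0.972 = 11616
Band 5: 12858 * 0.959 + 9004 * 0.422 = 12331 + 3800 = 16131
Net migration: Band 1 − 200 → 2624; Band 2 + 250 → 6243; Band 3 − 360 → 1708; Band 4 − 70 → 11546; Band 5 − 260 → 15871
End of period: [2624, 6243, 1708, 11546, 15871]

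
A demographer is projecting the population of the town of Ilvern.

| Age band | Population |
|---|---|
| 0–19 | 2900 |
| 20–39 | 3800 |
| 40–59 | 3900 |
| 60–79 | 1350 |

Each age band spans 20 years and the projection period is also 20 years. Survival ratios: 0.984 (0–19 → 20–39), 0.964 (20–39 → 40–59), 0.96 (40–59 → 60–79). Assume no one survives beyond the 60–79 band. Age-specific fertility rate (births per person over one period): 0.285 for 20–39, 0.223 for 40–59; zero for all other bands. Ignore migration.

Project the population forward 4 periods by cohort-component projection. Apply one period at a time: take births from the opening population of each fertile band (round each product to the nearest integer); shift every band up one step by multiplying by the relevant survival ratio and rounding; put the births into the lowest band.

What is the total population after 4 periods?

After projecting period 1:
Births: 3800 × 0.285 = 1083, 3900 × 0.223 = 870 → 1953
20–39: 2900 × 0.984 = 2854
40–59: 3800 × 0.964 = 3663
60–79: 3900 × 0.96 = 3744
End of period: [1953, 2854, 3663, 3744]
After projecting period 2:
Births: 2854 × 0.285 = 813, 3663 × 0.223 = 817 → 1630
20–39: 1953 × 0.984 = 1922
40–59: 2854 × 0.964 = 2751
60–79: 3663 × 0.96 = 3516
End of period: [1630, 1922, 2751, 3516]
After projecting period 3:
Births: 1922 × 0.285 = 548, 2751 × 0.223 = 613 → 1161
20–39: 1630 × 0.984 = 1604
40–59: 1922 × 0.964 = 1853
60–79: 2751 × 0.96 = 2641
End of period: [1161, 1604, 1853, 2641]
After projecting period 4:
Births: 1604 × 0.285 = 457, 1853 × 0.223 = 413 → 870
20–39: 1161 × 0.984 = 1142
40–59: 1604 × 0.964 = 1546
60–79: 1853 × 0.96 = 1779
End of period: [870, 1142, 1546, 1779]
Total after period 4: 870 + 1142 + 1546 + 1779 = 5337

5337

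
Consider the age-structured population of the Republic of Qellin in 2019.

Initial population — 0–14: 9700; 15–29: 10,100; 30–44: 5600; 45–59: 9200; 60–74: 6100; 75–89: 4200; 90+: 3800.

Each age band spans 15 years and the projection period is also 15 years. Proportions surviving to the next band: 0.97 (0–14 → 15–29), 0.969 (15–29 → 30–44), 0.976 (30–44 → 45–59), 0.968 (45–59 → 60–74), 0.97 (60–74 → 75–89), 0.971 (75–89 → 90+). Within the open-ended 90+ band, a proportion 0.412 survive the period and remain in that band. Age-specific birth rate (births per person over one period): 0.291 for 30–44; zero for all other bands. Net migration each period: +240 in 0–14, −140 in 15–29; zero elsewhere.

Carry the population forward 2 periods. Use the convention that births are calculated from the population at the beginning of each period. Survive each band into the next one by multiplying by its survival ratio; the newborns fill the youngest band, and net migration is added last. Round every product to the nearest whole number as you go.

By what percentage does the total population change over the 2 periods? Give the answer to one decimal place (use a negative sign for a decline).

Period 1:
Births: 5600 * 0.291 = 1630
15–29: 9700 * 0.97 = 9409
30–44: 10100 * 0.969 = 9787
45–59: 5600 * 0.976 = 5466
60–74: 9200 * 0.968 = 8906
75–89: 6100 * 0.97 = 5917
90+: 4200 * 0.971 + 3800 * 0.412 = 4078 + 1566 = 5644
Net migration: 0–14 + 240 → 1870; 15–29 − 140 → 9269
→ [1870, 9269, 9787, 5466, 8906, 5917, 5644]
Period 2:
Births: 9787 * 0.291 = 2848
15–29: 1870 * 0.97 = 1814
30–44: 9269 * 0.969 = 8982
45–59: 9787 * 0.976 = 9552
60–74: 5466 * 0.968 = 5291
75–89: 8906 * 0.97 = 8639
90+: 5917 * 0.971 + 5644 * 0.412 = 5745 + 2325 = 8070
Net migration: 0–14 + 240 → 3088; 15–29 − 140 → 1674
→ [3088, 1674, 8982, 9552, 5291, 8639, 8070]
Total: 48700 → 45296; change = -3404; percentage change = -7.0%

-7.0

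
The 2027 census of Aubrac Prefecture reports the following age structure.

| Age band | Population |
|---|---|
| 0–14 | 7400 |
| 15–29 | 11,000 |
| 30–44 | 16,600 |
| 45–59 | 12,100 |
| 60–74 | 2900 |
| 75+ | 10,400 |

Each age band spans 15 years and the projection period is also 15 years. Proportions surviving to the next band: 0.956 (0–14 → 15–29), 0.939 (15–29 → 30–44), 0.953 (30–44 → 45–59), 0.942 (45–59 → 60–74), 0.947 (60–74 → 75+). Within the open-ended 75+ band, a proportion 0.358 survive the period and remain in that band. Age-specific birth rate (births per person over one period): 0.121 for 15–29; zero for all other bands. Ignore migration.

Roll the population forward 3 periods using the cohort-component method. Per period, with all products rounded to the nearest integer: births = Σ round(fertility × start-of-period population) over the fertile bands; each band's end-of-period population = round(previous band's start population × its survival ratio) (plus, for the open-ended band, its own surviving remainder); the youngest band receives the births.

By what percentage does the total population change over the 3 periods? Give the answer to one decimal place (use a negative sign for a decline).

After projecting period 1:
Births: 11000 × 0.121 = 1331
15–29: 7400 × 0.956 = 7074
30–44: 11000 × 0.939 = 10329
45–59: 16600 × 0.953 = 15820
60–74: 12100 × 0.942 = 11398
75+: 2900 × 0.947 + 10400 × 0.358 = 2746 + 3723 = 6469
Giving 1331 / 7074 / 10329 / 15820 / 11398 / 6469.
After projecting period 2:
Births: 7074 × 0.121 = 856
15–29: 1331 × 0.956 = 1272
30–44: 7074 × 0.939 = 6642
45–59: 10329 × 0.953 = 9844
60–74: 15820 × 0.942 = 14902
75+: 11398 × 0.947 + 6469 × 0.358 = 10794 + 2316 = 13110
Giving 856 / 1272 / 6642 / 9844 / 14902 / 13110.
After projecting period 3:
Births: 1272 × 0.121 = 154
15–29: 856 × 0.956 = 818
30–44: 1272 × 0.939 = 1194
45–59: 6642 × 0.953 = 6330
60–74: 9844 × 0.942 = 9273
75+: 14902 × 0.947 + 13110 × 0.358 = 14112 + 4693 = 18805
Giving 154 / 818 / 1194 / 6330 / 9273 / 18805.
Total: 60400 → 36574; change = -23826; percentage change = -39.4%

-39.4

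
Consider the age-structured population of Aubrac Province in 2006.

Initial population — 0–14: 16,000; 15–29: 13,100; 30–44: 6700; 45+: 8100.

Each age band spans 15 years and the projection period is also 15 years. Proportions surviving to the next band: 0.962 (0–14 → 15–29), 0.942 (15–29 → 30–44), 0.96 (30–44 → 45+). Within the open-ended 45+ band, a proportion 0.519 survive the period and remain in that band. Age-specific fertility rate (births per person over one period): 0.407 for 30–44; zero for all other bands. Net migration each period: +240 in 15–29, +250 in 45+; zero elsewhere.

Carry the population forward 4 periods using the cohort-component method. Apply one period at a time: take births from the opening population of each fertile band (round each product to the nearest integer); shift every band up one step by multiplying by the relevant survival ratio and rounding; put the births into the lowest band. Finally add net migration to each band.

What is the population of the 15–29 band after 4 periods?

6005

Period 1.
Births: 6700 × 0.407 = 2727
15–29: 16000 × 0.962 = 15392
30–44: 13100 × 0.942 = 12340
45+: 6700 × 0.96 + 8100 × 0.519 = 6432 + 4204 = 10636
Net migration: 15–29 + 240 → 15632; 45+ + 250 → 10886
Giving 2727 / 15632 / 12340 / 10886.
Period 2.
Births: 12340 × 0.407 = 5022
15–29: 2727 × 0.962 = 2623
30–44: 15632 × 0.942 = 14725
45+: 12340 × 0.96 + 10886 × 0.519 = 11846 + 5650 = 17496
Net migration: 15–29 + 240 → 2863; 45+ + 250 → 17746
Giving 5022 / 2863 / 14725 / 17746.
Period 3.
Births: 14725 × 0.407 = 5993
15–29: 5022 × 0.962 = 4831
30–44: 2863 × 0.942 = 2697
45+: 14725 × 0.96 + 17746 × 0.519 = 14136 + 9210 = 23346
Net migration: 15–29 + 240 → 5071; 45+ + 250 → 23596
Giving 5993 / 5071 / 2697 / 23596.
Period 4.
Births: 2697 × 0.407 = 1098
15–29: 5993 × 0.962 = 5765
30–44: 5071 × 0.942 = 4777
45+: 2697 × 0.96 + 23596 × 0.519 = 2589 + 12246 = 14835
Net migration: 15–29 + 240 → 6005; 45+ + 250 → 15085
Giving 1098 / 6005 / 4777 / 15085.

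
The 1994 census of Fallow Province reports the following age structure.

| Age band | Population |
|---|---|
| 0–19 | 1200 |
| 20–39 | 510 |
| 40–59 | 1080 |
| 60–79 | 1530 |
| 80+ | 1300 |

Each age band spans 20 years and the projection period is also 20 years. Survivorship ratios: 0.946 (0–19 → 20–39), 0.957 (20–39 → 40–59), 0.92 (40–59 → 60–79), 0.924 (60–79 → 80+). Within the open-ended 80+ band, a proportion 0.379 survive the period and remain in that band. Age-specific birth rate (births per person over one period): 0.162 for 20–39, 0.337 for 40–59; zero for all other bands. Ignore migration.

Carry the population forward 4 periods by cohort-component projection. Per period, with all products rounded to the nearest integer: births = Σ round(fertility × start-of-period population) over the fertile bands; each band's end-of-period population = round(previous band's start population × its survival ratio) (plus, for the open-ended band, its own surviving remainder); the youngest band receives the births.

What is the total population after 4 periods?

[period 1]
Births: 510 * 0.162 = 83 ; 1080 * 0.337 = 364 → 447
20–39: 1200 * 0.946 = 1135
40–59: 510 * 0.957 = 488
60–79: 1080 * 0.92 = 994
80+: 1530 * 0.924 + 1300 * 0.379 = 1414 + 493 = 1907
End of period: [447, 1135, 488, 994, 1907]
[period 2]
Births: 1135 * 0.162 = 184 ; 488 * 0.337 = 164 → 348
20–39: 447 * 0.946 = 423
40–59: 1135 * 0.957 = 1086
60–79: 488 * 0.92 = 449
80+: 994 * 0.924 + 1907 * 0.379 = 918 + 723 = 1641
End of period: [348, 423, 1086, 449, 1641]
[period 3]
Births: 423 * 0.162 = 69 ; 1086 * 0.337 = 366 → 435
20–39: 348 * 0.946 = 329
40–59: 423 * 0.957 = 405
60–79: 1086 * 0.92 = 999
80+: 449 * 0.924 + 1641 * 0.379 = 415 + 622 = 1037
End of period: [435, 329, 405, 999, 1037]
[period 4]
Births: 329 * 0.162 = 53 ; 405 * 0.337 = 136 → 189
20–39: 435 * 0.946 = 412
40–59: 329 * 0.957 = 315
60–79: 405 * 0.92 = 373
80+: 999 * 0.924 + 1037 * 0.379 = 923 + 393 = 1316
End of period: [189, 412, 315, 373, 1316]
Total after period 4: 189 + 412 + 315 + 373 + 1316 = 2605

2605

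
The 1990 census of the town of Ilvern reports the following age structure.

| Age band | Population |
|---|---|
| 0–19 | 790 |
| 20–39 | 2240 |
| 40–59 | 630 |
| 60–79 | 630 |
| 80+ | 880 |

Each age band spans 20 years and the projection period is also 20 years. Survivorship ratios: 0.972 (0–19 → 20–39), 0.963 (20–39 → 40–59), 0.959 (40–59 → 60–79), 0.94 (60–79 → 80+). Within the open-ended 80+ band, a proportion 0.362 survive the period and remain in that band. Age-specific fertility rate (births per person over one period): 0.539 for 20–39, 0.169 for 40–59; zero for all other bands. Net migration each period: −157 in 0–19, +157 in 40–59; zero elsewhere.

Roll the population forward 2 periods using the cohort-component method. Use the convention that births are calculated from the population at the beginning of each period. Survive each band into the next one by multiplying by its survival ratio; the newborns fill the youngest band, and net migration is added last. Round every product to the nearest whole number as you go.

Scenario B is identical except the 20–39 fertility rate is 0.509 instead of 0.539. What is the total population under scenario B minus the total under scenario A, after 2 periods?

Call the bands 1 to 5, youngest first.
Period 1:
Births: 2240 × 0.539 = 1207, 630 × 0.169 = 106 → 1313
Band 2: 790 × 0.972 = 768
Band 3: 2240 × 0.963 = 2157
Band 4: 630 × 0.959 = 604
Band 5: 630 × 0.94 + 880 × 0.362 = 592 + 319 = 911
Net migration: Band 1 − 157 → 1156; Band 3 + 157 → 2314
Giving 1156 / 768 / 2314 / 604 / 911.
Period 2:
Births: 768 × 0.539 = 414, 2314 × 0.169 = 391 → 805
Band 2: 1156 × 0.972 = 1124
Band 3: 768 × 0.963 = 740
Band 4: 2314 × 0.959 = 2219
Band 5: 604 × 0.94 + 911 × 0.362 = 568 + 330 = 898
Net migration: Band 1 − 157 → 648; Band 3 + 157 → 897
Giving 648 / 1124 / 897 / 2219 / 898.
Scenario A total after 2 periods: 5786
Scenario B projection —
Period 1:
Births: 2240 × 0.509 = 1140, 630 × 0.169 = 106 → 1246
Band 2: 790 × 0.972 = 768
Band 3: 2240 × 0.963 = 2157
Band 4: 630 × 0.959 = 604
Band 5: 630 × 0.94 + 880 × 0.362 = 592 + 319 = 911
Net migration: Band 1 − 157 → 1089; Band 3 + 157 → 2314
Giving 1089 / 768 / 2314 / 604 / 911.
Period 2:
Births: 768 × 0.509 = 391, 2314 × 0.169 = 391 → 782
Band 2: 1089 × 0.972 = 1059
Band 3: 768 × 0.963 = 740
Band 4: 2314 × 0.959 = 2219
Band 5: 604 × 0.94 + 911 × 0.362 = 568 + 330 = 898
Net migration: Band 1 − 157 → 625; Band 3 + 157 → 897
Giving 625 / 1059 / 897 / 2219 / 898.
Scenario B total after 2 periods: 5698
Difference B − A = 5698 − 5786 = -88

-88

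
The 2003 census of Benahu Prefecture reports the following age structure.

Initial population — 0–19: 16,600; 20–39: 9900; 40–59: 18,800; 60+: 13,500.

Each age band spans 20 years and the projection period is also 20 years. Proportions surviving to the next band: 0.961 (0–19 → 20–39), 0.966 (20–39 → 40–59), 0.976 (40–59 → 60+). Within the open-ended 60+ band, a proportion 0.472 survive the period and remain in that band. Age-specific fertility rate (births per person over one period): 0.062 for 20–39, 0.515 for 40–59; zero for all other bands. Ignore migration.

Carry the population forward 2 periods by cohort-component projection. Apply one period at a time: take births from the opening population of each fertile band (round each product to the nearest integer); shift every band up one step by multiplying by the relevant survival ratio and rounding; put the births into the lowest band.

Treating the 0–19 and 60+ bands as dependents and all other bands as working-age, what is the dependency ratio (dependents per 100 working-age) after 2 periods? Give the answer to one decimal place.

Let group 1 be 0–19 through group 4 = 60+.
Period 1.
Births: 9900 × 0.062 = 614 ; 18800 × 0.515 = 9682 — total 10296
Group 2: 16600 × 0.961 = 15953
Group 3: 9900 × 0.966 = 9563
Group 4: 18800 × 0.976 + 13500 × 0.472 = 18349 + 6372 = 24721
Population now: 0–19=10296, 20–39=15953, 40–59=9563, 60+=24721
Period 2.
Births: 15953 × 0.062 = 989 ; 9563 × 0.515 = 4925 — total 5914
Group 2: 10296 × 0.961 = 9894
Group 3: 15953 × 0.966 = 15411
Group 4: 9563 × 0.976 + 24721 × 0.472 = 9333 + 11668 = 21001
Population now: 0–19=5914, 20–39=9894, 40–59=15411, 60+=21001
Dependents (band 0–19 + band 60+) = 5914 + 21001 = 26915; working-age = 25305; ratio = 26915/25305 × 100 = 106.4

106.4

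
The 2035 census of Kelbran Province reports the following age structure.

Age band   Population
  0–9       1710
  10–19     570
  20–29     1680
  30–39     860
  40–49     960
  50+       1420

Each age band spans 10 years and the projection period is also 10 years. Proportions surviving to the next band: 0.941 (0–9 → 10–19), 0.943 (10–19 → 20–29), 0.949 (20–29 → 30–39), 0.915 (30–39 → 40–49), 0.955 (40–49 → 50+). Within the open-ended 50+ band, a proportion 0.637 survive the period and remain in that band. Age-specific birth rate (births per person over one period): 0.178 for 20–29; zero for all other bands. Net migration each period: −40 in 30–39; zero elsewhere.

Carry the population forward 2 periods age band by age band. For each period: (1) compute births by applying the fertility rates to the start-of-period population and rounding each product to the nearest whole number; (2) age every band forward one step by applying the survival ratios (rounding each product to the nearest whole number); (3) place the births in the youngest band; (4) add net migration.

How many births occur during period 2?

96

Call the groups 1 to 6, youngest first.
Period 1:
Births: 1680 × 0.178 = 299
Group 2: 1710 × 0.941 = 1609
Group 3: 570 × 0.943 = 538
Group 4: 1680 × 0.949 = 1594
Group 5: 860 × 0.915 = 787
Group 6: 960 × 0.955 + 1420 × 0.637 = 917 + 905 = 1822
Net migration: Group 4 − 40 → 1554
Population now: 0–9=299, 10–19=1609, 20–29=538, 30–39=1554, 40–49=787, 50+=1822
Period 2:
Births: 538 × 0.178 = 96
Group 2: 299 × 0.941 = 281
Group 3: 1609 × 0.943 = 1517
Group 4: 538 × 0.949 = 511
Group 5: 1554 × 0.915 = 1422
Group 6: 787 × 0.955 + 1822 × 0.637 = 752 + 1161 = 1913
Net migration: Group 4 − 40 → 471
Population now: 0–9=96, 10–19=281, 20–29=1517, 30–39=471, 40–49=1422, 50+=1913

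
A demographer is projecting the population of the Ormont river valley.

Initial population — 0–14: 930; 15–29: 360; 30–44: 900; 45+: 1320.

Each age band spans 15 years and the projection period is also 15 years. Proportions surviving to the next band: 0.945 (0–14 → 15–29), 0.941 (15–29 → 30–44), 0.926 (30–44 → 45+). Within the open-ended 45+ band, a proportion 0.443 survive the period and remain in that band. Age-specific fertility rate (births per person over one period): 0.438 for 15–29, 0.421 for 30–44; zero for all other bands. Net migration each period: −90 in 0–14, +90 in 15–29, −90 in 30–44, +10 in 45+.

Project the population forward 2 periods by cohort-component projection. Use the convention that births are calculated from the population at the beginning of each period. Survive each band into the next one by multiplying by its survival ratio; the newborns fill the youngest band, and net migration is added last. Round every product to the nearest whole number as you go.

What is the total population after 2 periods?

— Period 1 —
Births: 360 × 0.438 = 158 ; 900 × 0.421 = 379 — total 537
15–29: 930 × 0.945 = 879
30–44: 360 × 0.941 = 339
45+: 900 × 0.926 + 1320 × 0.443 = 833 + 585 = 1418
Net migration: 0–14 − 90 → 447; 15–29 + 90 → 969; 30–44 − 90 → 249; 45+ + 10 → 1428
End of period: [447, 969, 249, 1428]
— Period 2 —
Births: 969 × 0.438 = 424 ; 249 × 0.421 = 105 — total 529
15–29: 447 × 0.945 = 422
30–44: 969 × 0.941 = 912
45+: 249 × 0.926 + 1428 × 0.443 = 231 + 633 = 864
Net migration: 0–14 − 90 → 439; 15–29 + 90 → 512; 30–44 − 90 → 822; 45+ + 10 → 874
End of period: [439, 512, 822, 874]
Total after period 2: 439 + 512 + 822 + 874 = 2647

2647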